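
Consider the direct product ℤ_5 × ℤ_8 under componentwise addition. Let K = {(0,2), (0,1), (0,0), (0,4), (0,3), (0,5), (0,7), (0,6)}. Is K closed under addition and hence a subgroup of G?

|K| = 8 divides |G| = 40, consistent with Lagrange.
K contains the identity, every element's inverse is in K, and K is closed under +: it is a subgroup.
In fact K = ⟨(0,1)⟩.

Yes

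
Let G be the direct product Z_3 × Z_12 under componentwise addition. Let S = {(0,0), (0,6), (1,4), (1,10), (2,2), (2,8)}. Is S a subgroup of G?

|S| = 6 divides |G| = 36, consistent with Lagrange.
S contains the identity, every element's inverse is in S, and S is closed under +: it is a subgroup.
In fact S = ⟨(2,2)⟩.

Yes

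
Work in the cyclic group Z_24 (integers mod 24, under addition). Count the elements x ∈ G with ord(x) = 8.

In a cyclic group of order 24, the number of elements of order d (for d | 24) is φ(d).
φ(8) = 4.

4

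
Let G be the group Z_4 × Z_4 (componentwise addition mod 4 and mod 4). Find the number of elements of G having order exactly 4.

An element (a,b) has order lcm(ord(a), ord(b)); count pairs with lcm equal to 4.
Enumerating gives 12 such elements.

12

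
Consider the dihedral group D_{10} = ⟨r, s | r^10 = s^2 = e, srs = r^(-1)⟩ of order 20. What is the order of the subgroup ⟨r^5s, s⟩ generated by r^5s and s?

4

|⟨r^5s⟩| = 2 and |⟨s⟩| = 2, so |H| is a multiple of lcm(2, 2) = 2 and divides |G| = 20.
Closing under the operation: H = {e, r^5, s, r^5s}, so |H| = 4.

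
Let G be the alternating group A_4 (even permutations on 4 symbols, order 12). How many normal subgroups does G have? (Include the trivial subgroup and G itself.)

3

G has 10 subgroups. Checking conjugation-invariance by order — order 1: 1/1 normal; order 2: 0/3 normal; order 3: 0/4 normal; order 4: 1/1 normal; order 12: 1/1 normal.
Total normal subgroups: 3.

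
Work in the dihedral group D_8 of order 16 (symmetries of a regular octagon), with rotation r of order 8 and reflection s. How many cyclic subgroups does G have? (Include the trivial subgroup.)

12

Group the elements of G by the cyclic subgroup they generate; each cyclic subgroup of order d accounts for φ(d) elements.
Cyclic subgroups by order — order 1: 1; order 2: 9; order 4: 1; order 8: 1.
Total: 12.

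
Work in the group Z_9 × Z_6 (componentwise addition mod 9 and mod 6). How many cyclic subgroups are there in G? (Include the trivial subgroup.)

16

A cyclic subgroup of order d is generated by each of its φ(d) elements of order d, so the cyclic subgroups of order d number (#elements of order d)/φ(d).
Cyclic subgroups by order — order 1: 1; order 2: 1; order 3: 4; order 6: 4; order 9: 3; order 18: 3.
Total: 16.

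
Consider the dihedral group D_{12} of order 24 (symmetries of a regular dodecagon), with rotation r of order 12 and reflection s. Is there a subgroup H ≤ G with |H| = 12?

Yes

12 | 24. A subgroup of order 12 is {e, r, r^2, r^3, r^4, r^5, r^6, r^7, r^8, r^9, r^10, r^11}.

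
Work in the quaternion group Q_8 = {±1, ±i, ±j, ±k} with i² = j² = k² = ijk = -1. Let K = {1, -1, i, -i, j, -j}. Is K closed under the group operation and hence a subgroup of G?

|K| = 6 does not divide |G| = 8, so by Lagrange K is not a subgroup.

No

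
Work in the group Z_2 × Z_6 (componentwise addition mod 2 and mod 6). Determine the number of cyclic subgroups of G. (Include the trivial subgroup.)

8

Group the elements of G by the cyclic subgroup they generate; each cyclic subgroup of order d accounts for φ(d) elements.
Cyclic subgroups by order — order 1: 1; order 2: 3; order 3: 1; order 6: 3.
Total: 8.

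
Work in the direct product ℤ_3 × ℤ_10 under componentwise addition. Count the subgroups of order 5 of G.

|G| = 30 and 5 | 30, so subgroups of order 5 are possible by Lagrange.
The subgroups of order 5 are: {(0,0), (0,2), (0,4), (0,6), (0,8)}.
So G has 1 subgroup of order 5.

1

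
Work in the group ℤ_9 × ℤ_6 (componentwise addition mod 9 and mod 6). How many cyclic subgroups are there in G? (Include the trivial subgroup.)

A cyclic subgroup of order d is generated by each of its φ(d) elements of order d, so the cyclic subgroups of order d number (#elements of order d)/φ(d).
Cyclic subgroups by order — order 1: 1; order 2: 1; order 3: 4; order 6: 4; order 9: 3; order 18: 3.
Total: 16.

16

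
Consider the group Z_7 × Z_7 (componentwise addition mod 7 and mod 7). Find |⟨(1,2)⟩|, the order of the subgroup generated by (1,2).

The order of (1,2) in Z_7 × Z_7 is lcm(ord(1) in Z_7, ord(2) in Z_7).
ord(1) = 7 and ord(2) = 7, so |⟨(1,2)⟩| = lcm(7, 7) = 7.

7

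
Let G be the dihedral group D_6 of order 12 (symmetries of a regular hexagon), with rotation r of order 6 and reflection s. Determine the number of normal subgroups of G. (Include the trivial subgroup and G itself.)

7

G has 16 subgroups. Checking conjugation-invariance by order — order 1: 1/1 normal; order 2: 1/7 normal; order 3: 1/1 normal; order 4: 0/3 normal; order 6: 3/3 normal; order 12: 1/1 normal.
Total normal subgroups: 7.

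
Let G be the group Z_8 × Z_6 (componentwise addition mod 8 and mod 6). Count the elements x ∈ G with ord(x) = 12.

An element (a,b) has order lcm(ord(a), ord(b)); count pairs with lcm equal to 12.
Enumerating gives 8 such elements.

8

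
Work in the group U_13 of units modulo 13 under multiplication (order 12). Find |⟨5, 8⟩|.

|⟨5⟩| = 4 and |⟨8⟩| = 4, so |H| is a multiple of lcm(4, 4) = 4 and divides |G| = 12.
Closing under the operation: H = {1, 5, 8, 12}, so |H| = 4.

4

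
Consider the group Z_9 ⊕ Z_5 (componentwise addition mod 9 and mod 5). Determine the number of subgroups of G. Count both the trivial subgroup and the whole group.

6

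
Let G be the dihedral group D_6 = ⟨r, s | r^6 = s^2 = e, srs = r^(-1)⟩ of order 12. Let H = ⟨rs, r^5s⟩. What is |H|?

|⟨rs⟩| = 2 and |⟨r^5s⟩| = 2, so |H| is a multiple of lcm(2, 2) = 2 and divides |G| = 12.
Closing under the operation: H = {e, r^2, r^4, rs, r^3s, r^5s}, so |H| = 6.

6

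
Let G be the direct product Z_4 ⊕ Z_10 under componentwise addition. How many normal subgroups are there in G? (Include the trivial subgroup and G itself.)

16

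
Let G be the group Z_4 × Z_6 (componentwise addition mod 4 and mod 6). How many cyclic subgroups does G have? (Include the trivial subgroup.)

12

Group the elements of G by the cyclic subgroup they generate; each cyclic subgroup of order d accounts for φ(d) elements.
Cyclic subgroups by order — order 1: 1; order 2: 3; order 3: 1; order 4: 2; order 6: 3; order 12: 2.
Total: 12.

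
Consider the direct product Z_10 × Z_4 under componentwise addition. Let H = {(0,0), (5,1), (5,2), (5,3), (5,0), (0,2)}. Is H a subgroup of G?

No

|H| = 6 does not divide |G| = 40, so by Lagrange H is not a subgroup.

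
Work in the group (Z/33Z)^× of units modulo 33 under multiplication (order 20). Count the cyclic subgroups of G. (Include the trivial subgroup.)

8

A cyclic subgroup of order d is generated by each of its φ(d) elements of order d, so the cyclic subgroups of order d number (#elements of order d)/φ(d).
Cyclic subgroups by order — order 1: 1; order 2: 3; order 5: 1; order 10: 3.
Total: 8.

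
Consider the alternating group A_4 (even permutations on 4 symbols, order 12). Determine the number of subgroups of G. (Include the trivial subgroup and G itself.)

10

|G| = 12, so by Lagrange every subgroup order divides 12. Divisors: 1, 2, 3, 4, 6, 12.
Subgroups by order — order 1: 1; order 2: 3; order 3: 4; order 4: 1; order 6: 0; order 12: 1.
Total: 1 + 3 + 4 + 1 + 0 + 1 = 10.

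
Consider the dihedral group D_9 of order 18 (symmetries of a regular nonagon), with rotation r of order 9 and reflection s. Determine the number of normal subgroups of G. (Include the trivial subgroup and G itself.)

4

G has 16 subgroups. Checking conjugation-invariance by order — order 1: 1/1 normal; order 2: 0/9 normal; order 3: 1/1 normal; order 6: 0/3 normal; order 9: 1/1 normal; order 18: 1/1 normal.
Total normal subgroups: 4.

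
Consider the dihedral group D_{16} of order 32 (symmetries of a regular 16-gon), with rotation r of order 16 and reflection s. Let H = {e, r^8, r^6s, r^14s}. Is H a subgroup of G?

Yes

|H| = 4 divides |G| = 32, consistent with Lagrange.
H contains the identity, every element's inverse is in H, and H is closed under ·: it is a subgroup.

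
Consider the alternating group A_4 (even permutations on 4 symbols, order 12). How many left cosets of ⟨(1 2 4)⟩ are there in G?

|⟨(1 2 4)⟩| = 3 and |G| = 12.
By Lagrange, [G : H] = |G|/|H| = 12/3 = 4.

4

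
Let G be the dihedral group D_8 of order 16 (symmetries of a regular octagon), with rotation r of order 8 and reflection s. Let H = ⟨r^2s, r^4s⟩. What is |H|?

8

|⟨r^2s⟩| = 2 and |⟨r^4s⟩| = 2, so |H| is a multiple of lcm(2, 2) = 2 and divides |G| = 16.
Closing under the operation: H = {e, r^2, r^4, r^6, s, r^2s, r^4s, r^6s}, so |H| = 8.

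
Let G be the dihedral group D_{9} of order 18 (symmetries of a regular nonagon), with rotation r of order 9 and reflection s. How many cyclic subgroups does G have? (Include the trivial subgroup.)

12

Group the elements of G by the cyclic subgroup they generate; each cyclic subgroup of order d accounts for φ(d) elements.
Cyclic subgroups by order — order 1: 1; order 2: 9; order 3: 1; order 9: 1.
Total: 12.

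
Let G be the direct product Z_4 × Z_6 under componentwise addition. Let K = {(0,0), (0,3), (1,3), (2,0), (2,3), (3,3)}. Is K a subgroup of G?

Closure fails: (0,3) + (3,3) = (3,0) ∉ K. So K is not a subgroup.

No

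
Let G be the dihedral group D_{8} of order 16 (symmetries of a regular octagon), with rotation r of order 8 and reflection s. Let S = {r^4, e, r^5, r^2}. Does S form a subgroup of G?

r^2 ∈ S but its inverse r^6 ∉ S, so S is not a subgroup.

No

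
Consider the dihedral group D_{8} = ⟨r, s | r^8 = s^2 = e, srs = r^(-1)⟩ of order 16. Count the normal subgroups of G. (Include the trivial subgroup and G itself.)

G has 19 subgroups. Checking conjugation-invariance by order — order 1: 1/1 normal; order 2: 1/9 normal; order 4: 1/5 normal; order 8: 3/3 normal; order 16: 1/1 normal.
Total normal subgroups: 7.

7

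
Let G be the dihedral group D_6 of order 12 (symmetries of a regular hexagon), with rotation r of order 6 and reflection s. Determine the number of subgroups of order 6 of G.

3

|G| = 12 and 6 | 12, so subgroups of order 6 are possible by Lagrange.
The subgroups of order 6 are: {e, r, r^2, r^3, r^4, r^5}; {e, r^2, r^4, s, r^2s, r^4s}; {e, r^2, r^4, rs, r^3s, r^5s}.
So G has 3 subgroups of order 6.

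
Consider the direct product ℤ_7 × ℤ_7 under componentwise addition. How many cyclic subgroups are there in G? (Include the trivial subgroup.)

9

A cyclic subgroup of order d is generated by each of its φ(d) elements of order d, so the cyclic subgroups of order d number (#elements of order d)/φ(d).
Cyclic subgroups by order — order 1: 1; order 7: 8.
Total: 9.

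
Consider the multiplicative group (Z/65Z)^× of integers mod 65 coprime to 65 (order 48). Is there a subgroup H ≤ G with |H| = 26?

No

26 does not divide |G| = 48, so by Lagrange no subgroup of order 26 exists.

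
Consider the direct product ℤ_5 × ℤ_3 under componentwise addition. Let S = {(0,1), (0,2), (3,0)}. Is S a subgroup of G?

No

The identity (0,0) ∉ S, so S is not a subgroup.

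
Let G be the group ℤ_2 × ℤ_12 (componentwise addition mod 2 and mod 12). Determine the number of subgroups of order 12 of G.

3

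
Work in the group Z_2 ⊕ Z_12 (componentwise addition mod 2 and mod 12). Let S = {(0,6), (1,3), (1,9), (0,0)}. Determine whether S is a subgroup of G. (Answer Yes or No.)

|S| = 4 divides |G| = 24, consistent with Lagrange.
S contains the identity, every element's inverse is in S, and S is closed under +: it is a subgroup.
In fact S = ⟨(1,9)⟩.

Yes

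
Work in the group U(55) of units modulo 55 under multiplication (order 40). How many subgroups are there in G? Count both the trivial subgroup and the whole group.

|G| = 40, so by Lagrange every subgroup order divides 40. Divisors: 1, 2, 4, 5, 8, 10, 20, 40.
Subgroups by order — order 1: 1; order 2: 3; order 4: 3; order 5: 1; order 8: 1; order 10: 3; order 20: 3; order 40: 1.
Total: 1 + 3 + 3 + 1 + 1 + 3 + 3 + 1 = 16.

16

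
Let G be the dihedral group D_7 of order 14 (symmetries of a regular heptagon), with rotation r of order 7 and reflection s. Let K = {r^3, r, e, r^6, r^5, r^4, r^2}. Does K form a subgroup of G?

Yes

|K| = 7 divides |G| = 14, consistent with Lagrange.
K contains the identity, every element's inverse is in K, and K is closed under ·: it is a subgroup.
In fact K = ⟨r^4⟩.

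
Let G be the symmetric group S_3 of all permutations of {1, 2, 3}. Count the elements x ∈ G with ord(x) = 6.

No element of G has order 6 (even though 6 | 6).

0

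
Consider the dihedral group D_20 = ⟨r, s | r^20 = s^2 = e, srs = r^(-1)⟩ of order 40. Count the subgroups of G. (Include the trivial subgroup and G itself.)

48

|G| = 40, so by Lagrange every subgroup order divides 40. Divisors: 1, 2, 4, 5, 8, 10, 20, 40.
Subgroups by order — order 1: 1; order 2: 21; order 4: 11; order 5: 1; order 8: 5; order 10: 5; order 20: 3; order 40: 1.
Total: 1 + 21 + 11 + 1 + 5 + 5 + 3 + 1 = 48.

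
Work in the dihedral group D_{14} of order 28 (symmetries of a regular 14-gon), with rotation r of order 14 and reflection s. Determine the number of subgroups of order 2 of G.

|G| = 28 and 2 | 28, so subgroups of order 2 are possible by Lagrange.
The subgroups of order 2 are: {e, r^10s}; {e, r^11s}; {e, r^12s}; {e, r^13s}; … (15 in all).
So G has 15 subgroups of order 2.

15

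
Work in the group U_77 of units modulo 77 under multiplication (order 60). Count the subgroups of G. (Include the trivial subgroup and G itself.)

20

|G| = 60, so by Lagrange every subgroup order divides 60. Divisors: 1, 2, 3, 4, 5, 6, 10, 12, 15, 20, 30, 60.
Subgroups by order — order 1: 1; order 2: 3; order 3: 1; order 4: 1; order 5: 1; order 6: 3; order 10: 3; order 12: 1; order 15: 1; order 20: 1; order 30: 3; order 60: 1.
Total: 1 + 3 + 1 + 1 + 1 + 3 + 3 + 1 + 1 + 1 + 3 + 1 = 20.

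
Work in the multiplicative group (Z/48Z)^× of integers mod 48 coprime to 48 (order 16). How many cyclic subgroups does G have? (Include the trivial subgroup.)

Each element a generates a cyclic subgroup ⟨a⟩; distinct elements may generate the same one (a cyclic group of order d has φ(d) generators).
Cyclic subgroups by order — order 1: 1; order 2: 7; order 4: 4.
Total: 12.

12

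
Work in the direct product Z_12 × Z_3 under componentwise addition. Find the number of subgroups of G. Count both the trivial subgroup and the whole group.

18

|G| = 36, so by Lagrange every subgroup order divides 36. Divisors: 1, 2, 3, 4, 6, 9, 12, 18, 36.
Subgroups by order — order 1: 1; order 2: 1; order 3: 4; order 4: 1; order 6: 4; order 9: 1; order 12: 4; order 18: 1; order 36: 1.
Total: 1 + 1 + 4 + 1 + 4 + 1 + 4 + 1 + 1 = 18.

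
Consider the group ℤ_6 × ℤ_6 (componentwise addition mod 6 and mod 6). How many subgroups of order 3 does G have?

|G| = 36 and 3 | 36, so subgroups of order 3 are possible by Lagrange.
The subgroups of order 3 are: {(0,0), (0,2), (0,4)}; {(0,0), (2,0), (4,0)}; {(0,0), (2,2), (4,4)}; {(0,0), (2,4), (4,2)}.
So G has 4 subgroups of order 3.

4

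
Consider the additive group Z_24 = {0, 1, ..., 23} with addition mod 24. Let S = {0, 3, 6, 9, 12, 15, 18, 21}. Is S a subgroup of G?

|S| = 8 divides |G| = 24, consistent with Lagrange.
S contains the identity, every element's inverse is in S, and S is closed under +: it is a subgroup.
In fact S = ⟨3⟩.

Yes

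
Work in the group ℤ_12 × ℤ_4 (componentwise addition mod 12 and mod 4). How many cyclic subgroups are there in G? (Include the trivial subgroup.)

Group the elements of G by the cyclic subgroup they generate; each cyclic subgroup of order d accounts for φ(d) elements.
Cyclic subgroups by order — order 1: 1; order 2: 3; order 3: 1; order 4: 6; order 6: 3; order 12: 6.
Total: 20.

20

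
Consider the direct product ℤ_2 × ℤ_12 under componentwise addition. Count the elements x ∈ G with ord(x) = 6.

An element (a,b) has order lcm(ord(a), ord(b)); count pairs with lcm equal to 6.
Enumerating gives 6 such elements.

6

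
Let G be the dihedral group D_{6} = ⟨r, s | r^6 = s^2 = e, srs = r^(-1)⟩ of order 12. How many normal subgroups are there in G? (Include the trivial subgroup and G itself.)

7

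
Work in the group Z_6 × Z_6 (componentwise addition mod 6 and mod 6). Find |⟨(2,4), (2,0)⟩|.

9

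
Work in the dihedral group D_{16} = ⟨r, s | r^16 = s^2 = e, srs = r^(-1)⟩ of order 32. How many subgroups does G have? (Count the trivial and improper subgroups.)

36

|G| = 32, so by Lagrange every subgroup order divides 32. Divisors: 1, 2, 4, 8, 16, 32.
Subgroups by order — order 1: 1; order 2: 17; order 4: 9; order 8: 5; order 16: 3; order 32: 1.
Total: 1 + 17 + 9 + 5 + 3 + 1 = 36.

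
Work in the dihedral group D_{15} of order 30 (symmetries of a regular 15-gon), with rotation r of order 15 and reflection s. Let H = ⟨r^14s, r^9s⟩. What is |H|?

6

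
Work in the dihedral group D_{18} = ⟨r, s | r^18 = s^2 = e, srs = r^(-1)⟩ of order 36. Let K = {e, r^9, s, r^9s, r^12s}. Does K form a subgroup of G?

No

|K| = 5 does not divide |G| = 36, so by Lagrange K is not a subgroup.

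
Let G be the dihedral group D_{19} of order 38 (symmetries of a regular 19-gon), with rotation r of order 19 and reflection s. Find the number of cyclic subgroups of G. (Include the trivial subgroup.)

Group the elements of G by the cyclic subgroup they generate; each cyclic subgroup of order d accounts for φ(d) elements.
Cyclic subgroups by order — order 1: 1; order 2: 19; order 19: 1.
Total: 21.

21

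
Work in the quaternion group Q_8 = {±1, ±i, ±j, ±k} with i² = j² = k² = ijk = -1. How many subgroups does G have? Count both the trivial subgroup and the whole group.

6

|G| = 8, so by Lagrange every subgroup order divides 8. Divisors: 1, 2, 4, 8.
Subgroups by order — order 1: 1; order 2: 1; order 4: 3; order 8: 1.
Total: 1 + 1 + 3 + 1 = 6.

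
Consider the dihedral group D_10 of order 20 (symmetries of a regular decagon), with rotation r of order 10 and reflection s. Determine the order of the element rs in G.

2

Computing powers of rs: the smallest k with (rs)^k = e is k = 2.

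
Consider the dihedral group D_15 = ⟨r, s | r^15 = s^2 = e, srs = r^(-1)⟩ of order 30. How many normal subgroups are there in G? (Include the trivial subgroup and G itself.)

G has 28 subgroups. Checking conjugation-invariance by order — order 1: 1/1 normal; order 2: 0/15 normal; order 3: 1/1 normal; order 5: 1/1 normal; order 6: 0/5 normal; order 10: 0/3 normal; order 15: 1/1 normal; order 30: 1/1 normal.
Total normal subgroups: 5.

5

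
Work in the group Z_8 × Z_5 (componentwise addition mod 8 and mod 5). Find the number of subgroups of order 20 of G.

|G| = 40 and 20 | 40, so subgroups of order 20 are possible by Lagrange.
The subgroups of order 20 are: {(0,0), (0,1), (0,2), (0,3), (0,4), (2,0), (2,1), (2,2), (2,3), (2,4), (4,0), (4,1), (4,2), (4,3), (4,4), (6,0), (6,1), (6,2), (6,3), (6,4)}.
So G has 1 subgroup of order 20.

1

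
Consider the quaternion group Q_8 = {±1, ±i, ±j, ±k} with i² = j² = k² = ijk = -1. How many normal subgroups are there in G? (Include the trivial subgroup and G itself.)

6

G has 6 subgroups. Checking conjugation-invariance by order — order 1: 1/1 normal; order 2: 1/1 normal; order 4: 3/3 normal; order 8: 1/1 normal.
Total normal subgroups: 6.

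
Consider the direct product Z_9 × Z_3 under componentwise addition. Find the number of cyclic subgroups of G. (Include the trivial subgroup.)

A cyclic subgroup of order d is generated by each of its φ(d) elements of order d, so the cyclic subgroups of order d number (#elements of order d)/φ(d).
Cyclic subgroups by order — order 1: 1; order 3: 4; order 9: 3.
Total: 8.

8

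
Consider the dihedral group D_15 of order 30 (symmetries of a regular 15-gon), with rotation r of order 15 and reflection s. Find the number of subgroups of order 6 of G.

5

|G| = 30 and 6 | 30, so subgroups of order 6 are possible by Lagrange.
The subgroups of order 6 are: {e, r^5, r^10, s, r^5s, r^10s}; {e, r^5, r^10, rs, r^6s, r^11s}; {e, r^5, r^10, r^2s, r^7s, r^12s}; {e, r^5, r^10, r^3s, r^8s, r^13s}; … (5 in all).
So G has 5 subgroups of order 6.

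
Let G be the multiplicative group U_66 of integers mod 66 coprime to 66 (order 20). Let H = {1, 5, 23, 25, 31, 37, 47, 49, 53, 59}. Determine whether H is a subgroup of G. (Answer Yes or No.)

Yes

|H| = 10 divides |G| = 20, consistent with Lagrange.
H contains the identity, every element's inverse is in H, and H is closed under ·: it is a subgroup.
In fact H = ⟨5⟩.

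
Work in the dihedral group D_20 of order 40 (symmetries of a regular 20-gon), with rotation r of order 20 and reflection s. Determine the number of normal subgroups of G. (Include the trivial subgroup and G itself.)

G has 48 subgroups. Checking conjugation-invariance by order — order 1: 1/1 normal; order 2: 1/21 normal; order 4: 1/11 normal; order 5: 1/1 normal; order 8: 0/5 normal; order 10: 1/5 normal; order 20: 3/3 normal; order 40: 1/1 normal.
Total normal subgroups: 9.

9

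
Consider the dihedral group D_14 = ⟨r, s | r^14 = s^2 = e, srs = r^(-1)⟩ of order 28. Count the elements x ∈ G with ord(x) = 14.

6

The elements of order 14 are: r, r^3, r^5, r^9, r^11, r^13.
That's 6.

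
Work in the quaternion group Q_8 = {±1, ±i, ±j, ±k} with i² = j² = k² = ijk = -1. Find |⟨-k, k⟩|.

4

|⟨-k⟩| = 4 and |⟨k⟩| = 4, so |H| is a multiple of lcm(4, 4) = 4 and divides |G| = 8.
Closing under the operation: H = {1, -1, k, -k}, so |H| = 4.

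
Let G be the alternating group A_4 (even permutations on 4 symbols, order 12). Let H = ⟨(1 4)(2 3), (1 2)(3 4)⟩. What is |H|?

4

|⟨(1 4)(2 3)⟩| = 2 and |⟨(1 2)(3 4)⟩| = 2, so |H| is a multiple of lcm(2, 2) = 2 and divides |G| = 12.
Closing under the operation: H = {e, (1 2)(3 4), (1 3)(2 4), (1 4)(2 3)}, so |H| = 4.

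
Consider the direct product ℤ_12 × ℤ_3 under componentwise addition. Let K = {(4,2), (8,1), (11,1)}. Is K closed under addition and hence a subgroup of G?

The identity (0,0) ∉ K, so K is not a subgroup.

No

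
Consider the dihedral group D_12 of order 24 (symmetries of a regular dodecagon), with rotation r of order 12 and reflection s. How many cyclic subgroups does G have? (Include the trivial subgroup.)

18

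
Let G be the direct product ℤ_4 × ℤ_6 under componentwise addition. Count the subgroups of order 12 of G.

3

|G| = 24 and 12 | 24, so subgroups of order 12 are possible by Lagrange.
The subgroups of order 12 are: {(0,0), (0,1), (0,2), (0,3), (0,4), (0,5), (2,0), (2,1), (2,2), (2,3), (2,4), (2,5)}; {(0,0), (0,2), (0,4), (1,0), (1,2), (1,4), (2,0), (2,2), (2,4), (3,0), (3,2), (3,4)}; {(0,0), (0,2), (0,4), (1,1), (1,3), (1,5), (2,0), (2,2), (2,4), (3,1), (3,3), (3,5)}.
So G has 3 subgroups of order 12.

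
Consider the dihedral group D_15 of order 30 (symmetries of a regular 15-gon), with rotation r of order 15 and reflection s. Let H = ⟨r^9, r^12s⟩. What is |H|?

10

|⟨r^9⟩| = 5 and |⟨r^12s⟩| = 2, so |H| is a multiple of lcm(5, 2) = 10 and divides |G| = 30.
Closing under the operation: H = {e, r^3, r^6, r^9, r^12, s, r^3s, r^6s, r^9s, r^12s}, so |H| = 10.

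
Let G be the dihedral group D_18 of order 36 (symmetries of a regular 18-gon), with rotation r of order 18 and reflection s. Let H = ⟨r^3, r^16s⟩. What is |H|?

12

|⟨r^3⟩| = 6 and |⟨r^16s⟩| = 2, so |H| is a multiple of lcm(6, 2) = 6 and divides |G| = 36.
Closing under the operation: H = {e, r^3, r^6, r^9, r^12, r^15, rs, r^4s, r^7s, r^10s, r^13s, r^16s}, so |H| = 12.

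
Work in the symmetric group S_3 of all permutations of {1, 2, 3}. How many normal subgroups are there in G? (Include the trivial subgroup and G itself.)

G has 6 subgroups. Checking conjugation-invariance by order — order 1: 1/1 normal; order 2: 0/3 normal; order 3: 1/1 normal; order 6: 1/1 normal.
Total normal subgroups: 3.

3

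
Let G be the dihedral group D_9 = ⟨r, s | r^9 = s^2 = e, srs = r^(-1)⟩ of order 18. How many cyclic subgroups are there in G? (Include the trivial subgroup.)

Each element a generates a cyclic subgroup ⟨a⟩; distinct elements may generate the same one (a cyclic group of order d has φ(d) generators).
Cyclic subgroups by order — order 1: 1; order 2: 9; order 3: 1; order 9: 1.
Total: 12.

12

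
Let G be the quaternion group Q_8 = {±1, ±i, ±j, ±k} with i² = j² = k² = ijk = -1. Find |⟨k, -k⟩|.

|⟨k⟩| = 4 and |⟨-k⟩| = 4, so |H| is a multiple of lcm(4, 4) = 4 and divides |G| = 8.
Closing under the operation: H = {1, -1, k, -k}, so |H| = 4.

4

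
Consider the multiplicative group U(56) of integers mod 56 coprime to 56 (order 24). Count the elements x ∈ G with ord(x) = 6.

Enumerating element orders in G gives 14 elements of order 6.

14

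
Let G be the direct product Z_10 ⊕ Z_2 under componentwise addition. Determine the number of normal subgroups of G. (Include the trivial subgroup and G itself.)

G is abelian, so every subgroup is normal.
G has 10 subgroups in total, hence 10 normal subgroups.

10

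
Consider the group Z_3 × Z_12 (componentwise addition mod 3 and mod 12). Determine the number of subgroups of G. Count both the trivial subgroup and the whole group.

|G| = 36, so by Lagrange every subgroup order divides 36. Divisors: 1, 2, 3, 4, 6, 9, 12, 18, 36.
Subgroups by order — order 1: 1; order 2: 1; order 3: 4; order 4: 1; order 6: 4; order 9: 1; order 12: 4; order 18: 1; order 36: 1.
Total: 1 + 1 + 4 + 1 + 4 + 1 + 4 + 1 + 1 = 18.

18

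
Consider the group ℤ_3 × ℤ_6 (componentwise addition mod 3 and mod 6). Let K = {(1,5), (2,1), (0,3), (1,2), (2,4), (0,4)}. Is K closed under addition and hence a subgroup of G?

The identity (0,0) ∉ K, so K is not a subgroup.

No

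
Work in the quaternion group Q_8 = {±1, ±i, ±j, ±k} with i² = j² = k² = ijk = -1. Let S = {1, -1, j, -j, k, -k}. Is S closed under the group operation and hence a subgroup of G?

No

|S| = 6 does not divide |G| = 8, so by Lagrange S is not a subgroup.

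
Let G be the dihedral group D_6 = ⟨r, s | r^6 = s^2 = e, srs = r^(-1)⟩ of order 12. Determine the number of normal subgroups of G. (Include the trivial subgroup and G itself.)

7

G has 16 subgroups. Checking conjugation-invariance by order — order 1: 1/1 normal; order 2: 1/7 normal; order 3: 1/1 normal; order 4: 0/3 normal; order 6: 3/3 normal; order 12: 1/1 normal.
Total normal subgroups: 7.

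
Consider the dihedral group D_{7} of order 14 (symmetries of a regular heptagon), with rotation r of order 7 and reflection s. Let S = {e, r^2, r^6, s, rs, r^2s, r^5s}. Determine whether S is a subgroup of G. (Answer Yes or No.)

No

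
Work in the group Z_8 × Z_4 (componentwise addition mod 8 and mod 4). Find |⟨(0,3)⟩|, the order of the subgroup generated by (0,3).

4

The order of (0,3) in Z_8 × Z_4 is lcm(ord(0) in Z_8, ord(3) in Z_4).
ord(0) = 1 and ord(3) = 4, so |⟨(0,3)⟩| = lcm(1, 4) = 4.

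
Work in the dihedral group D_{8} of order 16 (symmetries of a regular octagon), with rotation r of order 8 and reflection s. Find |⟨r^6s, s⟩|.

|⟨r^6s⟩| = 2 and |⟨s⟩| = 2, so |H| is a multiple of lcm(2, 2) = 2 and divides |G| = 16.
Closing under the operation: H = {e, r^2, r^4, r^6, s, r^2s, r^4s, r^6s}, so |H| = 8.

8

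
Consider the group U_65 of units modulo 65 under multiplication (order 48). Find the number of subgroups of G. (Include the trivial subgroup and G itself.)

|G| = 48, so by Lagrange every subgroup order divides 48. Divisors: 1, 2, 3, 4, 6, 8, 12, 16, 24, 48.
Subgroups by order — order 1: 1; order 2: 3; order 3: 1; order 4: 7; order 6: 3; order 8: 3; order 12: 7; order 16: 1; order 24: 3; order 48: 1.
Total: 1 + 3 + 1 + 7 + 3 + 3 + 7 + 1 + 3 + 1 = 30.

30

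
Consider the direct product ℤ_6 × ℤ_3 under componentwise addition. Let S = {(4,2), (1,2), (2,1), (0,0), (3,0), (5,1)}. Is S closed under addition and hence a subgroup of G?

Yes

|S| = 6 divides |G| = 18, consistent with Lagrange.
S contains the identity, every element's inverse is in S, and S is closed under +: it is a subgroup.
In fact S = ⟨(1,2)⟩.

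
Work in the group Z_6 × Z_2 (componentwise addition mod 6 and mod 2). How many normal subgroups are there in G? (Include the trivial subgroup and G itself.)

G is abelian, so every subgroup is normal.
G has 10 subgroups in total, hence 10 normal subgroups.

10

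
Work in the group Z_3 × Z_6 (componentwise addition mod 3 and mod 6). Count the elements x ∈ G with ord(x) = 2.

1

An element (a,b) has order lcm(ord(a), ord(b)); count pairs with lcm equal to 2.
Enumerating gives 1 such elements.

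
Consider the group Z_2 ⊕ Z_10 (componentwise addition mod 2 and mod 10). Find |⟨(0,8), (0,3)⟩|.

|⟨(0,8)⟩| = 5 and |⟨(0,3)⟩| = 10, so |H| is a multiple of lcm(5, 10) = 10 and divides |G| = 20.
Closing under the operation: H = {(0,0), (0,1), (0,2), (0,3), (0,4), (0,5), (0,6), (0,7), (0,8), (0,9)}, so |H| = 10.

10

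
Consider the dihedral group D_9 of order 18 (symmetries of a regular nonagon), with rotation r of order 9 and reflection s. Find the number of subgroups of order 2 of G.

|G| = 18 and 2 | 18, so subgroups of order 2 are possible by Lagrange.
The subgroups of order 2 are: {e, r^2s}; {e, r^3s}; {e, r^4s}; {e, r^5s}; … (9 in all).
So G has 9 subgroups of order 2.

9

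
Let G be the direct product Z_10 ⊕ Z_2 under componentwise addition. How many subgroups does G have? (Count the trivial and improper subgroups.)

|G| = 20, so by Lagrange every subgroup order divides 20. Divisors: 1, 2, 4, 5, 10, 20.
Subgroups by order — order 1: 1; order 2: 3; order 4: 1; order 5: 1; order 10: 3; order 20: 1.
Total: 1 + 3 + 1 + 1 + 3 + 1 = 10.

10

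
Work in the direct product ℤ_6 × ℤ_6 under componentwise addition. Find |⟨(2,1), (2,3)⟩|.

18

|⟨(2,1)⟩| = 6 and |⟨(2,3)⟩| = 6, so |H| is a multiple of lcm(6, 6) = 6 and divides |G| = 36.
Closing under the operation: H = {(0,0), (0,1), (0,2), (0,3), (0,4), (0,5), (2,0), (2,1), (2,2), (2,3), (2,4), (2,5), (4,0), (4,1), (4,2), (4,3), (4,4), (4,5)}, so |H| = 18.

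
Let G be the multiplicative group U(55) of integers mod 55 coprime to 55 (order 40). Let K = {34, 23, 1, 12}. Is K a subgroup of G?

|K| = 4 divides |G| = 40, consistent with Lagrange.
K contains the identity, every element's inverse is in K, and K is closed under ·: it is a subgroup.
In fact K = ⟨12⟩.

Yes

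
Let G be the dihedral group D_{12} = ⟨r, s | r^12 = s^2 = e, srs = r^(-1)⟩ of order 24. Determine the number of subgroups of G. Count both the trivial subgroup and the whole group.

|G| = 24, so by Lagrange every subgroup order divides 24. Divisors: 1, 2, 3, 4, 6, 8, 12, 24.
Subgroups by order — order 1: 1; order 2: 13; order 3: 1; order 4: 7; order 6: 5; order 8: 3; order 12: 3; order 24: 1.
Total: 1 + 13 + 1 + 7 + 5 + 3 + 3 + 1 = 34.

34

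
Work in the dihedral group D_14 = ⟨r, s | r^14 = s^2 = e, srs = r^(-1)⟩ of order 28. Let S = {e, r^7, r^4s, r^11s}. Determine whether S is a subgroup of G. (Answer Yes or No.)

Yes

|S| = 4 divides |G| = 28, consistent with Lagrange.
S contains the identity, every element's inverse is in S, and S is closed under ·: it is a subgroup.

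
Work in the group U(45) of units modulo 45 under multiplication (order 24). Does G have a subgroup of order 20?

No

20 does not divide |G| = 24, so by Lagrange no subgroup of order 20 exists.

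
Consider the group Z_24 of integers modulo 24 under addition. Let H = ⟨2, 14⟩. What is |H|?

12

|⟨2⟩| = 12 and |⟨14⟩| = 12, so |H| is a multiple of lcm(12, 12) = 12 and divides |G| = 24.
Closing under the operation: H = {0, 2, 4, 6, 8, 10, 12, 14, 16, 18, 20, 22}, so |H| = 12.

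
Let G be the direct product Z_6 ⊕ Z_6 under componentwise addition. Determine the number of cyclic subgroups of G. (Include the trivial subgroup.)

Group the elements of G by the cyclic subgroup they generate; each cyclic subgroup of order d accounts for φ(d) elements.
Cyclic subgroups by order — order 1: 1; order 2: 3; order 3: 4; order 6: 12.
Total: 20.

20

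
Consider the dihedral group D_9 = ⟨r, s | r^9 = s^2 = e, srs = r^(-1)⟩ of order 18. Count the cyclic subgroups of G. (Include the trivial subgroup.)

Group the elements of G by the cyclic subgroup they generate; each cyclic subgroup of order d accounts for φ(d) elements.
Cyclic subgroups by order — order 1: 1; order 2: 9; order 3: 1; order 9: 1.
Total: 12.

12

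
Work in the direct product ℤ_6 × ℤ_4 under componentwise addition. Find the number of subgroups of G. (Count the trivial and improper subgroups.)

|G| = 24, so by Lagrange every subgroup order divides 24. Divisors: 1, 2, 3, 4, 6, 8, 12, 24.
Subgroups by order — order 1: 1; order 2: 3; order 3: 1; order 4: 3; order 6: 3; order 8: 1; order 12: 3; order 24: 1.
Total: 1 + 3 + 1 + 3 + 3 + 1 + 3 + 1 = 16.

16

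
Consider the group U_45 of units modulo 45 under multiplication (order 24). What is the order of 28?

4

Compute successive powers of 28 mod 45: 28, 19, 37, 1; 28^4 ≡ 1 (mod 45).
So |⟨28⟩| = 4.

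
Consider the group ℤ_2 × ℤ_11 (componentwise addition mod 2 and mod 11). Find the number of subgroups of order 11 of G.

1

|G| = 22 and 11 | 22, so subgroups of order 11 are possible by Lagrange.
The subgroups of order 11 are: {(0,0), (0,1), (0,2), (0,3), (0,4), (0,5), (0,6), (0,7), (0,8), (0,9), (0,10)}.
So G has 1 subgroup of order 11.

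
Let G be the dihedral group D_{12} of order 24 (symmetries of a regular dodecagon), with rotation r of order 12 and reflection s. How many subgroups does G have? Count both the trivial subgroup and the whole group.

|G| = 24, so by Lagrange every subgroup order divides 24. Divisors: 1, 2, 3, 4, 6, 8, 12, 24.
Subgroups by order — order 1: 1; order 2: 13; order 3: 1; order 4: 7; order 6: 5; order 8: 3; order 12: 3; order 24: 1.
Total: 1 + 13 + 1 + 7 + 5 + 3 + 3 + 1 = 34.

34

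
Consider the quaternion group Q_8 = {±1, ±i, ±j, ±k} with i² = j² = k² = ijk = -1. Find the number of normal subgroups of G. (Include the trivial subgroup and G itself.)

6

G has 6 subgroups. Checking conjugation-invariance by order — order 1: 1/1 normal; order 2: 1/1 normal; order 4: 3/3 normal; order 8: 1/1 normal.
Total normal subgroups: 6.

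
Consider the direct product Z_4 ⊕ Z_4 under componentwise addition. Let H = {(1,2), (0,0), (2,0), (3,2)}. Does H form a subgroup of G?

Yes

|H| = 4 divides |G| = 16, consistent with Lagrange.
H contains the identity, every element's inverse is in H, and H is closed under +: it is a subgroup.
In fact H = ⟨(3,2)⟩.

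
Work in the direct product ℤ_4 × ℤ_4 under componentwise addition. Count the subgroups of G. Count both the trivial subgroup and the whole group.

15

|G| = 16, so by Lagrange every subgroup order divides 16. Divisors: 1, 2, 4, 8, 16.
Subgroups by order — order 1: 1; order 2: 3; order 4: 7; order 8: 3; order 16: 1.
Total: 1 + 3 + 7 + 3 + 1 = 15.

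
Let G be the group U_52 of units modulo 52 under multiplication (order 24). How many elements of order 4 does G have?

4

The elements of order 4 are: 5, 21, 31, 47.
That's 4.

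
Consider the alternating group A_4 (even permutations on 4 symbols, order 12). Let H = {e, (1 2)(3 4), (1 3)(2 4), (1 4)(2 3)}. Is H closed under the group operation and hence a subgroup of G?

|H| = 4 divides |G| = 12, consistent with Lagrange.
H contains the identity, every element's inverse is in H, and H is closed under ∘: it is a subgroup.

Yes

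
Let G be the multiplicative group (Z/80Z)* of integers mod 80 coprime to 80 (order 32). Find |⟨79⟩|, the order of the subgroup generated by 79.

2

Compute successive powers of 79 mod 80: 79, 1; 79^2 ≡ 1 (mod 80).
So |⟨79⟩| = 2.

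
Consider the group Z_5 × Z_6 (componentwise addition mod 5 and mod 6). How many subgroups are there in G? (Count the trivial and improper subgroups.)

8

|G| = 30, so by Lagrange every subgroup order divides 30. Divisors: 1, 2, 3, 5, 6, 10, 15, 30.
Subgroups by order — order 1: 1; order 2: 1; order 3: 1; order 5: 1; order 6: 1; order 10: 1; order 15: 1; order 30: 1.
Total: 1 + 1 + 1 + 1 + 1 + 1 + 1 + 1 = 8.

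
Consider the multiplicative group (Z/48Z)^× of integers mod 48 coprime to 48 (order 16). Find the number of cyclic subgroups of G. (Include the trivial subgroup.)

12

Group the elements of G by the cyclic subgroup they generate; each cyclic subgroup of order d accounts for φ(d) elements.
Cyclic subgroups by order — order 1: 1; order 2: 7; order 4: 4.
Total: 12.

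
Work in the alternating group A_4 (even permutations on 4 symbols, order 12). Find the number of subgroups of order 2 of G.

|G| = 12 and 2 | 12, so subgroups of order 2 are possible by Lagrange.
The subgroups of order 2 are: {e, (1 2)(3 4)}; {e, (1 3)(2 4)}; {e, (1 4)(2 3)}.
So G has 3 subgroups of order 2.

3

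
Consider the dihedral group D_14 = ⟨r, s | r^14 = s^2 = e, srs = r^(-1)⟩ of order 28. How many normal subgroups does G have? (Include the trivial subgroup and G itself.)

G has 28 subgroups. Checking conjugation-invariance by order — order 1: 1/1 normal; order 2: 1/15 normal; order 4: 0/7 normal; order 7: 1/1 normal; order 14: 3/3 normal; order 28: 1/1 normal.
Total normal subgroups: 7.

7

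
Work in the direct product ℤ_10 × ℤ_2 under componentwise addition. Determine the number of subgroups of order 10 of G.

|G| = 20 and 10 | 20, so subgroups of order 10 are possible by Lagrange.
The subgroups of order 10 are: {(0,0), (0,1), (2,0), (2,1), (4,0), (4,1), (6,0), (6,1), (8,0), (8,1)}; {(0,0), (1,0), (2,0), (3,0), (4,0), (5,0), (6,0), (7,0), (8,0), (9,0)}; {(0,0), (1,1), (2,0), (3,1), (4,0), (5,1), (6,0), (7,1), (8,0), (9,1)}.
So G has 3 subgroups of order 10.

3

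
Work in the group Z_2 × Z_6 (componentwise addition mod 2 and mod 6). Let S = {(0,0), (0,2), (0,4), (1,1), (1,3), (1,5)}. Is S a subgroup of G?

Yes

|S| = 6 divides |G| = 12, consistent with Lagrange.
S contains the identity, every element's inverse is in S, and S is closed under +: it is a subgroup.
In fact S = ⟨(1,5)⟩.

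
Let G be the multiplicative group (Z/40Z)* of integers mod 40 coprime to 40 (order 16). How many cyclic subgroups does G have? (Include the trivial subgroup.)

Each element a generates a cyclic subgroup ⟨a⟩; distinct elements may generate the same one (a cyclic group of order d has φ(d) generators).
Cyclic subgroups by order — order 1: 1; order 2: 7; order 4: 4.
Total: 12.

12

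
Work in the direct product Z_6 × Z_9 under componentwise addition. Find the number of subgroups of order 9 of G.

|G| = 54 and 9 | 54, so subgroups of order 9 are possible by Lagrange.
The subgroups of order 9 are: {(0,0), (0,1), (0,2), (0,3), (0,4), (0,5), (0,6), (0,7), (0,8)}; {(0,0), (0,3), (0,6), (2,0), (2,3), (2,6), (4,0), (4,3), (4,6)}; {(0,0), (0,3), (0,6), (2,1), (2,4), (2,7), (4,2), (4,5), (4,8)}; {(0,0), (0,3), (0,6), (2,2), (2,5), (2,8), (4,1), (4,4), (4,7)}.
So G has 4 subgroups of order 9.

4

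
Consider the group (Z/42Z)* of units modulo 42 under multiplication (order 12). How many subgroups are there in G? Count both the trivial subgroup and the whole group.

10

|G| = 12, so by Lagrange every subgroup order divides 12. Divisors: 1, 2, 3, 4, 6, 12.
Subgroups by order — order 1: 1; order 2: 3; order 3: 1; order 4: 1; order 6: 3; order 12: 1.
Total: 1 + 3 + 1 + 1 + 3 + 1 = 10.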